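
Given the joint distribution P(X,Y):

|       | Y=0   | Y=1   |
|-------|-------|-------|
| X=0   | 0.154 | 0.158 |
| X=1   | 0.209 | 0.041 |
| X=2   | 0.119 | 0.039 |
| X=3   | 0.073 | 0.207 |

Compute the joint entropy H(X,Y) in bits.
2.7912 bits

H(X,Y) = -Σ_{x,y} P(x,y) log₂ P(x,y). Per-cell terms -P(x,y)·log₂P(x,y):
  X=0: 0.41565, 0.42060
  X=1: 0.47201, 0.18894
  X=2: 0.36545, 0.18253
  X=3: 0.27565, 0.47037
Sum of the 8 terms: H(X,Y) = 2.7912 bits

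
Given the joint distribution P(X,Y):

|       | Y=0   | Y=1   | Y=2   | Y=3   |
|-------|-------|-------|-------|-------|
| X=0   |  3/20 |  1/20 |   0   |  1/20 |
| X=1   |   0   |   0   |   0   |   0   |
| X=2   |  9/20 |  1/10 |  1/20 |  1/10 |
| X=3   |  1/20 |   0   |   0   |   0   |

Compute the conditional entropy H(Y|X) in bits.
1.3814 bits

H(Y|X) = H(X,Y) - H(X)

H(X,Y) = -Σ_{x,y} P(x,y) log₂ P(x,y). Per-cell terms -P(x,y)·log₂P(x,y):
  X=0: 0.4105, 0.2161, 0.0000, 0.2161
  X=1: 0.0000, 0.0000, 0.0000, 0.0000
  X=2: 0.5184, 0.3322, 0.2161, 0.3322
  X=3: 0.2161, 0.0000, 0.0000, 0.0000
  (cells with P = 0 contribute 0)
Sum of the 16 terms: H(X,Y) = 2.4577 bits

Marginal of X (row sums):
  P(X=0) = 3/20 + 1/20 + 0 + 1/20 = 1/4
  P(X=1) = 0 + 0 + 0 + 0 = 0
  P(X=2) = 9/20 + 1/10 + 1/20 + 1/10 = 7/10
  P(X=3) = 1/20 + 0 + 0 + 0 = 1/20
H(X) = -[(1/4)·log₂(1/4) + (7/10)·log₂(7/10) + (1/20)·log₂(1/20)]   (outcomes with P = 0 contribute 0)
  = 0.5000 + 0.3602 + 0.2161 = 1.0763 bits

H(Y|X) = H(X,Y) - H(X) = 2.4577 - 1.0763 = 1.3814 bits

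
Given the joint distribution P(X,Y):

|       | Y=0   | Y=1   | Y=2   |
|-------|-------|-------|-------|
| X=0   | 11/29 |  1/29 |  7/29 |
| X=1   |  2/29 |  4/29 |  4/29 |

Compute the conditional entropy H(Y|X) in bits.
1.3181 bits

H(Y|X) = H(X,Y) - H(X)

H(X,Y) = -Σ_{x,y} P(x,y) log₂ P(x,y). Per-cell terms -P(x,y)·log₂P(x,y):
  X=0: 0.5305, 0.1675, 0.4950
  X=1: 0.2661, 0.3942, 0.3942
Sum of the 6 terms: H(X,Y) = 2.2475 bits

Marginal of X (row sums):
  P(X=0) = 11/29 + 1/29 + 7/29 = 19/29
  P(X=1) = 2/29 + 4/29 + 4/29 = 10/29
H(X) = -[(19/29)·log₂(19/29) + (10/29)·log₂(10/29)]
  = 0.3997 + 0.5297 = 0.9294 bits

H(Y|X) = H(X,Y) - H(X) = 2.2475 - 0.9294 = 1.3181 bits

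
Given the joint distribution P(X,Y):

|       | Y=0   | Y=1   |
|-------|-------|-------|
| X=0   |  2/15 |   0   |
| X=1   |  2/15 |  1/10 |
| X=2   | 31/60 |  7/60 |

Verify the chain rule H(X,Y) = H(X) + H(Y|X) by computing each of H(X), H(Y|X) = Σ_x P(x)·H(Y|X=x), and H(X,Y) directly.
H(X) = 1.2948 bits, H(Y|X) = 0.6664 bits, H(X,Y) = 1.9612 bits

Marginal of X (row sums):
  P(X=0) = 2/15 + 0 = 2/15
  P(X=1) = 2/15 + 1/10 = 7/30
  P(X=2) = 31/60 + 7/60 = 19/30
H(X) = -[(2/15)·log₂(2/15) + (7/30)·log₂(7/30) + (19/30)·log₂(19/30)]
  = 0.3876 + 0.4899 + 0.4173 = 1.2948 bits

H(Y|X) = Σ_x P(x)·H(Y|X=x):
  X=0: P(X=0) = 2/15, P(Y|X=0) = (1, 0) → H(Y|X=0) = 0.0000
  X=1: P(X=1) = 7/30, P(Y|X=1) = (4/7, 3/7) → H(Y|X=1) = 0.9852
  X=2: P(X=2) = 19/30, P(Y|X=2) = (31/38, 7/38) → H(Y|X=2) = 0.6892
H(Y|X) = (2/15)·0.0000 + (7/30)·0.9852 + (19/30)·0.6892 = 0.6664 bits

H(X,Y) = -Σ_{x,y} P(x,y) log₂ P(x,y). Per-cell terms -P(x,y)·log₂P(x,y):
  X=0: 0.3876, 0.0000
  X=1: 0.3876, 0.3322
  X=2: 0.4922, 0.3616
  (cells with P = 0 contribute 0)
Sum of the 6 terms: H(X,Y) = 1.9612 bits

Chain rule check:
  H(X) + H(Y|X) = 1.2948 + 0.6664 = 1.9612 bits
  H(X,Y) = 1.9612 bits
✓ Chain rule verified.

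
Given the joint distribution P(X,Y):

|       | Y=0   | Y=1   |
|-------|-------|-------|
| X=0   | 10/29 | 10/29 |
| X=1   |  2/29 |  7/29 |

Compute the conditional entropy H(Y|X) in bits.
0.9268 bits

H(Y|X) = H(X,Y) - H(X)

H(X,Y) = -Σ_{x,y} P(x,y) log₂ P(x,y). Per-cell terms -P(x,y)·log₂P(x,y):
  X=0: 0.52967, 0.52967
  X=1: 0.26607, 0.49498
Sum of the 4 terms: H(X,Y) = 1.8204 bits

Marginal of X (row sums):
  P(X=0) = 10/29 + 10/29 = 20/29
  P(X=1) = 2/29 + 7/29 = 9/29
H(X) = -[(20/29)·log₂(20/29) + (9/29)·log₂(9/29)]
  = 0.36969 + 0.52388 = 0.8936 bits

H(Y|X) = H(X,Y) - H(X) = 1.8204 - 0.8936 = 0.9268 bits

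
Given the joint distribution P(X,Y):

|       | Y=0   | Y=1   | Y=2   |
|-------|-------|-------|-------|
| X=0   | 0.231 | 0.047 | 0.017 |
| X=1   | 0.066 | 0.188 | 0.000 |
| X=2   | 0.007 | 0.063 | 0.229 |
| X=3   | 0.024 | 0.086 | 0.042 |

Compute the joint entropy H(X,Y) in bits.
2.9217 bits

H(X,Y) = -Σ_{x,y} P(x,y) log₂ P(x,y). Per-cell terms -P(x,y)·log₂P(x,y):
  X=0: 0.48834, 0.20733, 0.09993
  X=1: 0.25881, 0.45330, 0.00000
  X=2: 0.05011, 0.25128, 0.48699
  X=3: 0.12914, 0.30440, 0.19209
  (cells with P = 0 contribute 0)
Sum of the 12 terms: H(X,Y) = 2.9217 bits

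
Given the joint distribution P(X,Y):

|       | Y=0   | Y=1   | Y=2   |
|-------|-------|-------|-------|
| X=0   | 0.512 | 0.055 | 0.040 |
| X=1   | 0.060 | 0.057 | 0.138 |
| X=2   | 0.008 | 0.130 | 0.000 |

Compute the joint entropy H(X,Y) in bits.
2.2222 bits

H(X,Y) = -Σ_{x,y} P(x,y) log₂ P(x,y). Per-cell terms -P(x,y)·log₂P(x,y):
  X=0: 0.494482, 0.230143, 0.185754
  X=1: 0.243534, 0.235575, 0.394302
  X=2: 0.055726, 0.382644, 0.000000
  (cells with P = 0 contribute 0)
Sum of the 9 terms: H(X,Y) = 2.2222 bits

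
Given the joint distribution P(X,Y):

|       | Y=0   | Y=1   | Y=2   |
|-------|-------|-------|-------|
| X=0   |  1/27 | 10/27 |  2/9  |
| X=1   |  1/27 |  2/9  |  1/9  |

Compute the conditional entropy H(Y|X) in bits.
1.2486 bits

H(Y|X) = H(X,Y) - H(X)

H(X,Y) = -Σ_{x,y} P(x,y) log₂ P(x,y). Per-cell terms -P(x,y)·log₂P(x,y):
  X=0: 0.17611, 0.53073, 0.48221
  X=1: 0.17611, 0.48221, 0.35221
Sum of the 6 terms: H(X,Y) = 2.1996 bits

Marginal of X (row sums):
  P(X=0) = 1/27 + 10/27 + 2/9 = 17/27
  P(X=1) = 1/27 + 2/9 + 1/9 = 10/27
H(X) = -[(17/27)·log₂(17/27) + (10/27)·log₂(10/27)]
  = 0.42023 + 0.53073 = 0.9510 bits

H(Y|X) = H(X,Y) - H(X) = 2.1996 - 0.9510 = 1.2486 bits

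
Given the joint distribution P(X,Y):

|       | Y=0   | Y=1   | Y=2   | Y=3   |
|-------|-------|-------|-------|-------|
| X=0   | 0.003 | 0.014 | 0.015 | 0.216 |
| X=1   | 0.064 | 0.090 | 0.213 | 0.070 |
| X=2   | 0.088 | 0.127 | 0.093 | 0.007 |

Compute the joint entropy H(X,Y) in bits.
3.0455 bits

H(X,Y) = -Σ_{x,y} P(x,y) log₂ P(x,y). Per-cell terms -P(x,y)·log₂P(x,y):
  X=0: 0.02514, 0.08622, 0.09088, 0.47755
  X=1: 0.25381, 0.31265, 0.47522, 0.26856
  X=2: 0.30856, 0.37809, 0.31868, 0.05011
Sum of the 12 terms: H(X,Y) = 3.0455 bits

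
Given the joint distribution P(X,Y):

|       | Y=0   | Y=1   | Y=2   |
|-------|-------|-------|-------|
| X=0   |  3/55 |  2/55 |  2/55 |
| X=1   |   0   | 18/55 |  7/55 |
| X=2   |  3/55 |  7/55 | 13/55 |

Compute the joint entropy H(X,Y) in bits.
2.5818 bits

H(X,Y) = -Σ_{x,y} P(x,y) log₂ P(x,y). Per-cell terms -P(x,y)·log₂P(x,y):
  X=0: 0.22889, 0.17387, 0.17387
  X=1: 0.00000, 0.52738, 0.37851
  X=2: 0.22889, 0.37851, 0.49185
  (cells with P = 0 contribute 0)
Sum of the 9 terms: H(X,Y) = 2.5818 bits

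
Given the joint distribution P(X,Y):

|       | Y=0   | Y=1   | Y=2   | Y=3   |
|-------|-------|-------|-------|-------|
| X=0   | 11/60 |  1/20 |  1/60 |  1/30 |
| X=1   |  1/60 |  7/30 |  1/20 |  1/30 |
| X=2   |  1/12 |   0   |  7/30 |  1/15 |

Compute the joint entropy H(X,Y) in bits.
2.9439 bits

H(X,Y) = -Σ_{x,y} P(x,y) log₂ P(x,y). Per-cell terms -P(x,y)·log₂P(x,y):
  X=0: 0.4487, 0.2161, 0.0984, 0.1636
  X=1: 0.0984, 0.4899, 0.2161, 0.1636
  X=2: 0.2987, 0.0000, 0.4899, 0.2605
  (cells with P = 0 contribute 0)
Sum of the 12 terms: H(X,Y) = 2.9439 bits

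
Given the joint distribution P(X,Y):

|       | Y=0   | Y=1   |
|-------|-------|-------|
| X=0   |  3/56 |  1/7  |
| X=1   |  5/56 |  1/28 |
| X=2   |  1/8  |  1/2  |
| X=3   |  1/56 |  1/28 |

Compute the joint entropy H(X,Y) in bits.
2.2605 bits

H(X,Y) = -Σ_{x,y} P(x,y) log₂ P(x,y). Per-cell terms -P(x,y)·log₂P(x,y):
  X=0: 0.22620, 0.40105
  X=1: 0.31120, 0.17169
  X=2: 0.37500, 0.50000
  X=3: 0.10370, 0.17169
Sum of the 8 terms: H(X,Y) = 2.2605 bits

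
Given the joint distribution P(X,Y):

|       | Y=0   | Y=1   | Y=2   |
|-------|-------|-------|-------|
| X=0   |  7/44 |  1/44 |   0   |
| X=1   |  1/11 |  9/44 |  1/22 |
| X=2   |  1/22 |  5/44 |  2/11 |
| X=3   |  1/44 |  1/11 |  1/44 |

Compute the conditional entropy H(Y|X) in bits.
1.2029 bits

H(Y|X) = H(X,Y) - H(X)

H(X,Y) = -Σ_{x,y} P(x,y) log₂ P(x,y). Per-cell terms -P(x,y)·log₂P(x,y):
  X=0: 0.421921, 0.124078, 0.000000
  X=1: 0.314494, 0.468308, 0.202701
  X=2: 0.202701, 0.356534, 0.447169
  X=3: 0.124078, 0.314494, 0.124078
  (cells with P = 0 contribute 0)
Sum of the 12 terms: H(X,Y) = 3.10056 bits

Marginal of X (row sums):
  P(X=0) = 7/44 + 1/44 + 0 = 2/11
  P(X=1) = 1/11 + 9/44 + 1/22 = 15/44
  P(X=2) = 1/22 + 5/44 + 2/11 = 15/44
  P(X=3) = 1/44 + 1/11 + 1/44 = 3/22
H(X) = -[(2/11)·log₂(2/11) + (15/44)·log₂(15/44) + (15/44)·log₂(15/44) + (3/22)·log₂(3/22)]
  = 0.447169 + 0.529275 + 0.529275 + 0.391973 = 1.89769 bits

H(Y|X) = H(X,Y) - H(X) = 3.10056 - 1.89769 = 1.2029 bits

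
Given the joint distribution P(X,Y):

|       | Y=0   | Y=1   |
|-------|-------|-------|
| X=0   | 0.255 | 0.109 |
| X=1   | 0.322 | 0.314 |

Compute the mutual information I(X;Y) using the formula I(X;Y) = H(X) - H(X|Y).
0.0264 bits

I(X;Y) = H(X) - H(X|Y)

Marginal of X (row sums):
  P(X=0) = 0.255 + 0.109 = 0.364
  P(X=1) = 0.322 + 0.314 = 0.636
H(X) = -[0.364·log₂(0.364) + 0.636·log₂(0.636)]
  = 0.53071 + 0.41525 = 0.9460 bits

Marginal of Y (column sums):
  P(Y=0) = 0.255 + 0.322 = 0.577
  P(Y=1) = 0.109 + 0.314 = 0.423
H(X|Y) = Σ_y P(y)·H(X|Y=y):
  Y=0: P(Y=0) = 0.577, P(X|Y=0) = (255/577, 322/577) → H(X|Y=0) = 0.99025
  Y=1: P(Y=1) = 0.423, P(X|Y=1) = (109/423, 314/423) → H(X|Y=1) = 0.82323
H(X|Y) = 0.577·0.99025 + 0.423·0.82323 = 0.9196 bits

I(X;Y) = H(X) - H(X|Y) = 0.9460 - 0.9196 = 0.0264 bits

Cross-check via I(X;Y) = H(X) + H(Y) - H(X,Y): computing H(Y) from the column sums and H(X,Y) from the 4 cells in the same way gives H(Y) = 0.9828 bits and H(X,Y) = 1.9024 bits, so
I(X;Y) = 0.9460 + 0.9828 - 1.9024 = 0.0264 bits ✓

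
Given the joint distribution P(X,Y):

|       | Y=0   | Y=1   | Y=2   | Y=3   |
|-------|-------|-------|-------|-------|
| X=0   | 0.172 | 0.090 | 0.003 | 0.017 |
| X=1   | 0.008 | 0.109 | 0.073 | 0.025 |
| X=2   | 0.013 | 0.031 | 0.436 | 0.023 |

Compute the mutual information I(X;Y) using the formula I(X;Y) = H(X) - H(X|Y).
0.6153 bits

I(X;Y) = H(X) - H(X|Y)

Marginal of X (row sums):
  P(X=0) = 0.172 + 0.090 + 0.003 + 0.017 = 0.282
  P(X=1) = 0.008 + 0.109 + 0.073 + 0.025 = 0.215
  P(X=2) = 0.013 + 0.031 + 0.436 + 0.023 = 0.503
H(X) = -[0.282·log₂(0.282) + 0.215·log₂(0.215) + 0.503·log₂(0.503)]
  = 0.51500 + 0.47678 + 0.49866 = 1.4904 bits

Marginal of Y (column sums):
  P(Y=0) = 0.172 + 0.008 + 0.013 = 0.193
  P(Y=1) = 0.090 + 0.109 + 0.031 = 0.230
  P(Y=2) = 0.003 + 0.073 + 0.436 = 0.512
  P(Y=3) = 0.017 + 0.025 + 0.023 = 0.065
H(X|Y) = Σ_y P(y)·H(X|Y=y):
  Y=0: P(Y=0) = 0.193, P(X|Y=0) = (172/193, 8/193, 13/193) → H(X|Y=0) = 0.60063
  Y=1: P(Y=1) = 0.230, P(X|Y=1) = (9/23, 109/230, 31/230) → H(X|Y=1) = 1.42993
  Y=2: P(Y=2) = 0.512, P(X|Y=2) = (3/512, 73/512, 109/128) → H(X|Y=2) = 0.64152
  Y=3: P(Y=3) = 0.065, P(X|Y=3) = (17/65, 5/13, 23/65) → H(X|Y=3) = 1.56660
H(X|Y) = 0.193·0.60063 + 0.230·1.42993 + 0.512·0.64152 + 0.065·1.56660 = 0.8751 bits

I(X;Y) = H(X) - H(X|Y) = 1.4904 - 0.8751 = 0.6153 bits

Cross-check via I(X;Y) = H(X) + H(Y) - H(X,Y): computing H(Y) from the column sums and H(X,Y) from the 12 cells in the same way gives H(Y) = 1.6965 bits and H(X,Y) = 2.5716 bits, so
I(X;Y) = 1.4904 + 1.6965 - 2.5716 = 0.6153 bits ✓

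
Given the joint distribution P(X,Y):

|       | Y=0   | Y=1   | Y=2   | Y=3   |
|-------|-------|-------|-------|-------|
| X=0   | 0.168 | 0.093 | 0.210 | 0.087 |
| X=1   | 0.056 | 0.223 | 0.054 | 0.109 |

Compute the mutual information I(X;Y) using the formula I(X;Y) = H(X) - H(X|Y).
0.1451 bits

I(X;Y) = H(X) - H(X|Y)

Marginal of X (row sums):
  P(X=0) = 0.168 + 0.093 + 0.210 + 0.087 = 0.558
  P(X=1) = 0.056 + 0.223 + 0.054 + 0.109 = 0.442
H(X) = -[0.558·log₂(0.558) + 0.442·log₂(0.442)]
  = 0.46965 + 0.52062 = 0.9903 bits

Marginal of Y (column sums):
  P(Y=0) = 0.168 + 0.056 = 0.224
  P(Y=1) = 0.093 + 0.223 = 0.316
  P(Y=2) = 0.210 + 0.054 = 0.264
  P(Y=3) = 0.087 + 0.109 = 0.196
H(X|Y) = Σ_y P(y)·H(X|Y=y):
  Y=0: P(Y=0) = 0.224, P(X|Y=0) = (3/4, 1/4) → H(X|Y=0) = 0.81128
  Y=1: P(Y=1) = 0.316, P(X|Y=1) = (93/316, 223/316) → H(X|Y=1) = 0.87422
  Y=2: P(Y=2) = 0.264, P(X|Y=2) = (35/44, 9/44) → H(X|Y=2) = 0.73093
  Y=3: P(Y=3) = 0.196, P(X|Y=3) = (87/196, 109/196) → H(X|Y=3) = 0.99089
H(X|Y) = 0.224·0.81128 + 0.316·0.87422 + 0.264·0.73093 + 0.196·0.99089 = 0.8452 bits

I(X;Y) = H(X) - H(X|Y) = 0.9903 - 0.8452 = 0.1451 bits

Cross-check via I(X;Y) = H(X) + H(Y) - H(X,Y): computing H(Y) from the column sums and H(X,Y) from the 8 cells in the same way gives H(Y) = 1.9767 bits and H(X,Y) = 2.8219 bits, so
I(X;Y) = 0.9903 + 1.9767 - 2.8219 = 0.1451 bits ✓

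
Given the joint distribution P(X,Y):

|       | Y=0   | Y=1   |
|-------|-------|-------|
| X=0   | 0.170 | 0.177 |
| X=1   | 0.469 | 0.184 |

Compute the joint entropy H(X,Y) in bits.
1.8384 bits

H(X,Y) = -Σ_{x,y} P(x,y) log₂ P(x,y). Per-cell terms -P(x,y)·log₂P(x,y):
  X=0: 0.434587, 0.442178
  X=1: 0.512308, 0.449369
Sum of the 4 terms: H(X,Y) = 1.8384 bits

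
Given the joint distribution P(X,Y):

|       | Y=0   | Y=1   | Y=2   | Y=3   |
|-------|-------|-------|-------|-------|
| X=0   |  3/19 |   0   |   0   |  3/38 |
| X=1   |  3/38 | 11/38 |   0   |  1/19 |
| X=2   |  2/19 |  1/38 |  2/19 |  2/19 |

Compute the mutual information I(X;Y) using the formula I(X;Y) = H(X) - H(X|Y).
0.5317 bits

I(X;Y) = H(X) - H(X|Y)

Marginal of X (row sums):
  P(X=0) = 3/19 + 0 + 0 + 3/38 = 9/38
  P(X=1) = 3/38 + 11/38 + 0 + 1/19 = 8/19
  P(X=2) = 2/19 + 1/38 + 2/19 + 2/19 = 13/38
H(X) = -[(9/38)·log₂(9/38) + (8/19)·log₂(8/19) + (13/38)·log₂(13/38)]
  = 0.4922 + 0.5254 + 0.5294 = 1.5470 bits

Marginal of Y (column sums):
  P(Y=0) = 3/19 + 3/38 + 2/19 = 13/38
  P(Y=1) = 0 + 11/38 + 1/38 = 6/19
  P(Y=2) = 0 + 0 + 2/19 = 2/19
  P(Y=3) = 3/38 + 1/19 + 2/19 = 9/38
H(X|Y) = Σ_y P(y)·H(X|Y=y):
  Y=0: P(Y=0) = 13/38, P(X|Y=0) = (6/13, 3/13, 4/13) → H(X|Y=0) = 1.5262
  Y=1: P(Y=1) = 6/19, P(X|Y=1) = (0, 11/12, 1/12) → H(X|Y=1) = 0.4138
  Y=2: P(Y=2) = 2/19, P(X|Y=2) = (0, 0, 1) → H(X|Y=2) = 0.0000
  Y=3: P(Y=3) = 9/38, P(X|Y=3) = (1/3, 2/9, 4/9) → H(X|Y=3) = 1.5305
H(X|Y) = (13/38)·1.5262 + (6/19)·0.4138 + (2/19)·0.0000 + (9/38)·1.5305 = 1.0153 bits

I(X;Y) = H(X) - H(X|Y) = 1.5470 - 1.0153 = 0.5317 bits

Cross-check via I(X;Y) = H(X) + H(Y) - H(X,Y): computing H(Y) from the column sums and H(X,Y) from the 12 cells in the same way gives H(Y) = 1.8886 bits and H(X,Y) = 2.9039 bits, so
I(X;Y) = 1.5470 + 1.8886 - 2.9039 = 0.5317 bits ✓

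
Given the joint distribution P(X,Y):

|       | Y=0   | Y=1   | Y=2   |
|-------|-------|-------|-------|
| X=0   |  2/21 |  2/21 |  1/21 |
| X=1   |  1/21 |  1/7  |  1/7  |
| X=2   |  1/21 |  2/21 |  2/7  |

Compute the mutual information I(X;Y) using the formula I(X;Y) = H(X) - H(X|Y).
0.1237 bits

I(X;Y) = H(X) - H(X|Y)

Marginal of X (row sums):
  P(X=0) = 2/21 + 2/21 + 1/21 = 5/21
  P(X=1) = 1/21 + 1/7 + 1/7 = 1/3
  P(X=2) = 1/21 + 2/21 + 2/7 = 3/7
H(X) = -[(5/21)·log₂(5/21) + (1/3)·log₂(1/3) + (3/7)·log₂(3/7)]
  = 0.49295 + 0.52832 + 0.52388 = 1.54515 bits

Marginal of Y (column sums):
  P(Y=0) = 2/21 + 1/21 + 1/21 = 4/21
  P(Y=1) = 2/21 + 1/7 + 2/21 = 1/3
  P(Y=2) = 1/21 + 1/7 + 2/7 = 10/21
H(X|Y) = Σ_y P(y)·H(X|Y=y):
  Y=0: P(Y=0) = 4/21, P(X|Y=0) = (1/2, 1/4, 1/4) → H(X|Y=0) = 1.50000
  Y=1: P(Y=1) = 1/3, P(X|Y=1) = (2/7, 3/7, 2/7) → H(X|Y=1) = 1.55666
  Y=2: P(Y=2) = 10/21, P(X|Y=2) = (1/10, 3/10, 3/5) → H(X|Y=2) = 1.29546
H(X|Y) = (4/21)·1.50000 + (1/3)·1.55666 + (10/21)·1.29546 = 1.42149 bits

I(X;Y) = H(X) - H(X|Y) = 1.54515 - 1.42149 = 0.1237 bits

Cross-check via I(X;Y) = H(X) + H(Y) - H(X,Y): computing H(Y) from the column sums and H(X,Y) from the 9 cells in the same way gives H(Y) = 1.49371 bits and H(X,Y) = 2.91520 bits, so
I(X;Y) = 1.54515 + 1.49371 - 2.91520 = 0.1237 bits ✓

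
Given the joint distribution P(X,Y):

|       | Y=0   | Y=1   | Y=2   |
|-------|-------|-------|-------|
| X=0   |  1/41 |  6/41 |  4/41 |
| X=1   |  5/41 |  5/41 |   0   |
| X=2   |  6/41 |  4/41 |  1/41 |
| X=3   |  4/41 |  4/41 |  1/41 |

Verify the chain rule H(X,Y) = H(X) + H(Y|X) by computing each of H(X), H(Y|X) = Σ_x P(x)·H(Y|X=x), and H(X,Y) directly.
H(X) = 1.9952 bits, H(Y|X) = 1.2590 bits, H(X,Y) = 3.2542 bits

Marginal of X (row sums):
  P(X=0) = 1/41 + 6/41 + 4/41 = 11/41
  P(X=1) = 5/41 + 5/41 + 0 = 10/41
  P(X=2) = 6/41 + 4/41 + 1/41 = 11/41
  P(X=3) = 4/41 + 4/41 + 1/41 = 9/41
H(X) = -[(11/41)·log₂(11/41) + (10/41)·log₂(10/41) + (11/41)·log₂(11/41) + (9/41)·log₂(9/41)]
  = 0.50925 + 0.49649 + 0.50925 + 0.48021 = 1.9952 bits

H(Y|X) = Σ_x P(x)·H(Y|X=x):
  X=0: P(X=0) = 11/41, P(Y|X=0) = (1/11, 6/11, 4/11) → H(Y|X=0) = 1.32218
  X=1: P(X=1) = 10/41, P(Y|X=1) = (1/2, 1/2, 0) → H(Y|X=1) = 1.00000
  X=2: P(X=2) = 11/41, P(Y|X=2) = (6/11, 4/11, 1/11) → H(Y|X=2) = 1.32218
  X=3: P(X=3) = 9/41, P(Y|X=3) = (4/9, 4/9, 1/9) → H(Y|X=3) = 1.39215
H(Y|X) = (11/41)·1.32218 + (10/41)·1.00000 + (11/41)·1.32218 + (9/41)·1.39215 = 1.2590 bits

H(X,Y) = -Σ_{x,y} P(x,y) log₂ P(x,y). Per-cell terms -P(x,y)·log₂P(x,y):
  X=0: 0.13067, 0.40574, 0.32757
  X=1: 0.37020, 0.37020, 0.00000
  X=2: 0.40574, 0.32757, 0.13067
  X=3: 0.32757, 0.32757, 0.13067
  (cells with P = 0 contribute 0)
Sum of the 12 terms: H(X,Y) = 3.2542 bits

Chain rule check:
  H(X) + H(Y|X) = 1.9952 + 1.2590 = 3.2542 bits
  H(X,Y) = 3.2542 bits
✓ Chain rule verified.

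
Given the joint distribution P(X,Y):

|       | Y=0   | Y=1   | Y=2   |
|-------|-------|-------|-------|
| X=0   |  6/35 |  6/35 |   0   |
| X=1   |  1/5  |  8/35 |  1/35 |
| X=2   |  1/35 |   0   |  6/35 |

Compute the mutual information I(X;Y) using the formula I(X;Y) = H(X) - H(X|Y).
0.4794 bits

I(X;Y) = H(X) - H(X|Y)

Marginal of X (row sums):
  P(X=0) = 6/35 + 6/35 + 0 = 12/35
  P(X=1) = 1/5 + 8/35 + 1/35 = 16/35
  P(X=2) = 1/35 + 0 + 6/35 = 1/5
H(X) = -[(12/35)·log₂(12/35) + (16/35)·log₂(16/35) + (1/5)·log₂(1/5)]
  = 0.529481 + 0.516244 + 0.464386 = 1.510111 bits

Marginal of Y (column sums):
  P(Y=0) = 6/35 + 1/5 + 1/35 = 2/5
  P(Y=1) = 6/35 + 8/35 + 0 = 2/5
  P(Y=2) = 0 + 1/35 + 6/35 = 1/5
H(X|Y) = Σ_y P(y)·H(X|Y=y):
  Y=0: P(Y=0) = 2/5, P(X|Y=0) = (3/7, 1/2, 1/14) → H(X|Y=0) = 1.295836
  Y=1: P(Y=1) = 2/5, P(X|Y=1) = (3/7, 4/7, 0) → H(X|Y=1) = 0.985228
  Y=2: P(Y=2) = 1/5, P(X|Y=2) = (0, 1/7, 6/7) → H(X|Y=2) = 0.591673
H(X|Y) = (2/5)·1.295836 + (2/5)·0.985228 + (1/5)·0.591673 = 1.030760 bits

I(X;Y) = H(X) - H(X|Y) = 1.510111 - 1.030760 = 0.4794 bits

Cross-check via I(X;Y) = H(X) + H(Y) - H(X,Y): computing H(Y) from the column sums and H(X,Y) from the 9 cells in the same way gives H(Y) = 1.521928 bits and H(X,Y) = 2.552688 bits, so
I(X;Y) = 1.510111 + 1.521928 - 2.552688 = 0.4794 bits ✓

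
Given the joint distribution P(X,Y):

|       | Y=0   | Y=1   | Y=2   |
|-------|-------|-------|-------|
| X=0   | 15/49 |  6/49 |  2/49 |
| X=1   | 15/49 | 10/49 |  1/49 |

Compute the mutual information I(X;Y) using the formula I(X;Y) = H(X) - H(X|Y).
0.0172 bits

I(X;Y) = H(X) - H(X|Y)

Marginal of X (row sums):
  P(X=0) = 15/49 + 6/49 + 2/49 = 23/49
  P(X=1) = 15/49 + 10/49 + 1/49 = 26/49
H(X) = -[(23/49)·log₂(23/49) + (26/49)·log₂(26/49)]
  = 0.5122 + 0.4851 = 0.9973 bits

Marginal of Y (column sums):
  P(Y=0) = 15/49 + 15/49 = 30/49
  P(Y=1) = 6/49 + 10/49 = 16/49
  P(Y=2) = 2/49 + 1/49 = 3/49
H(X|Y) = Σ_y P(y)·H(X|Y=y):
  Y=0: P(Y=0) = 30/49, P(X|Y=0) = (1/2, 1/2) → H(X|Y=0) = 1.0000
  Y=1: P(Y=1) = 16/49, P(X|Y=1) = (3/8, 5/8) → H(X|Y=1) = 0.9544
  Y=2: P(Y=2) = 3/49, P(X|Y=2) = (2/3, 1/3) → H(X|Y=2) = 0.9183
H(X|Y) = (30/49)·1.0000 + (16/49)·0.9544 + (3/49)·0.9183 = 0.9801 bits

I(X;Y) = H(X) - H(X|Y) = 0.9973 - 0.9801 = 0.0172 bits

Cross-check via I(X;Y) = H(X) + H(Y) - H(X,Y): computing H(Y) from the column sums and H(X,Y) from the 6 cells in the same way gives H(Y) = 1.2073 bits and H(X,Y) = 2.1874 bits, so
I(X;Y) = 0.9973 + 1.2073 - 2.1874 = 0.0172 bits ✓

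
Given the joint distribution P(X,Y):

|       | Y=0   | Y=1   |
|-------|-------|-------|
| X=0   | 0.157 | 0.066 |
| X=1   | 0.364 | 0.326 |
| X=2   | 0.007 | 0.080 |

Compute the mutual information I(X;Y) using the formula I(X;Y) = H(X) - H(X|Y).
0.0787 bits

I(X;Y) = H(X) - H(X|Y)

Marginal of X (row sums):
  P(X=0) = 0.157 + 0.066 = 0.223
  P(X=1) = 0.364 + 0.326 = 0.690
  P(X=2) = 0.007 + 0.080 = 0.087
H(X) = -[0.223·log₂(0.223) + 0.690·log₂(0.690) + 0.087·log₂(0.087)]
  = 0.482769 + 0.369379 + 0.306487 = 1.158635 bits

Marginal of Y (column sums):
  P(Y=0) = 0.157 + 0.364 + 0.007 = 0.528
  P(Y=1) = 0.066 + 0.326 + 0.080 = 0.472
H(X|Y) = Σ_y P(y)·H(X|Y=y):
  Y=0: P(Y=0) = 0.528, P(X|Y=0) = (157/528, 91/132, 7/528) → H(X|Y=0) = 0.972909
  Y=1: P(Y=1) = 0.472, P(X|Y=1) = (33/236, 163/236, 10/59) → H(X|Y=1) = 1.199657
H(X|Y) = 0.528·0.972909 + 0.472·1.199657 = 1.079934 bits

I(X;Y) = H(X) - H(X|Y) = 1.158635 - 1.079934 = 0.0787 bits

Cross-check via I(X;Y) = H(X) + H(Y) - H(X,Y): computing H(Y) from the column sums and H(X,Y) from the 6 cells in the same way gives H(Y) = 0.997737 bits and H(X,Y) = 2.077670 bits, so
I(X;Y) = 1.158635 + 0.997737 - 2.077670 = 0.0787 bits ✓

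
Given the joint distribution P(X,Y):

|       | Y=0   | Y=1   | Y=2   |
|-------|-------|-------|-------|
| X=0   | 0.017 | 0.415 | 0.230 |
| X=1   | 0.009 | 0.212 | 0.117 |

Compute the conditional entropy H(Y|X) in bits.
1.0890 bits

H(Y|X) = H(X,Y) - H(X)

H(X,Y) = -Σ_{x,y} P(x,y) log₂ P(x,y). Per-cell terms -P(x,y)·log₂P(x,y):
  X=0: 0.09993, 0.52656, 0.48767
  X=1: 0.06116, 0.47443, 0.36216
Sum of the 6 terms: H(X,Y) = 2.0119 bits

Marginal of X (row sums):
  P(X=0) = 0.017 + 0.415 + 0.230 = 0.662
  P(X=1) = 0.009 + 0.212 + 0.117 = 0.338
H(X) = -[0.662·log₂(0.662) + 0.338·log₂(0.338)]
  = 0.39395 + 0.52894 = 0.9229 bits

H(Y|X) = H(X,Y) - H(X) = 2.0119 - 0.9229 = 1.0890 bits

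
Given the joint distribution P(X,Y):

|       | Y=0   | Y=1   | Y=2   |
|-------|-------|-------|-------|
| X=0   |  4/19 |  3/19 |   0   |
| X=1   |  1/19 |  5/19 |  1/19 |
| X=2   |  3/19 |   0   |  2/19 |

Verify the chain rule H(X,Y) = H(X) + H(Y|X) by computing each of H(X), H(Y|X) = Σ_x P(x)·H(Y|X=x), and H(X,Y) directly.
H(X) = 1.5683 bits, H(Y|X) = 1.0417 bits, H(X,Y) = 2.6101 bits

Marginal of X (row sums):
  P(X=0) = 4/19 + 3/19 + 0 = 7/19
  P(X=1) = 1/19 + 5/19 + 1/19 = 7/19
  P(X=2) = 3/19 + 0 + 2/19 = 5/19
H(X) = -[(7/19)·log₂(7/19) + (7/19)·log₂(7/19) + (5/19)·log₂(5/19)]
  = 0.53074 + 0.53074 + 0.50684 = 1.5683 bits

H(Y|X) = Σ_x P(x)·H(Y|X=x):
  X=0: P(X=0) = 7/19, P(Y|X=0) = (4/7, 3/7, 0) → H(Y|X=0) = 0.98523
  X=1: P(X=1) = 7/19, P(Y|X=1) = (1/7, 5/7, 1/7) → H(Y|X=1) = 1.14883
  X=2: P(X=2) = 5/19, P(Y|X=2) = (3/5, 0, 2/5) → H(Y|X=2) = 0.97095
H(Y|X) = (7/19)·0.98523 + (7/19)·1.14883 + (5/19)·0.97095 = 1.0417 bits

H(X,Y) = -Σ_{x,y} P(x,y) log₂ P(x,y). Per-cell terms -P(x,y)·log₂P(x,y):
  X=0: 0.47325, 0.42047, 0.00000
  X=1: 0.22358, 0.50684, 0.22358
  X=2: 0.42047, 0.00000, 0.34189
  (cells with P = 0 contribute 0)
Sum of the 9 terms: H(X,Y) = 2.6101 bits

Chain rule check:
  H(X) + H(Y|X) = 1.5683 + 1.0417 = 2.6100 bits
  H(X,Y) = 2.6101 bits
✓ Chain rule verified (Δ = 0.0001 is 4-dp rounding noise: each of the three values was rounded independently).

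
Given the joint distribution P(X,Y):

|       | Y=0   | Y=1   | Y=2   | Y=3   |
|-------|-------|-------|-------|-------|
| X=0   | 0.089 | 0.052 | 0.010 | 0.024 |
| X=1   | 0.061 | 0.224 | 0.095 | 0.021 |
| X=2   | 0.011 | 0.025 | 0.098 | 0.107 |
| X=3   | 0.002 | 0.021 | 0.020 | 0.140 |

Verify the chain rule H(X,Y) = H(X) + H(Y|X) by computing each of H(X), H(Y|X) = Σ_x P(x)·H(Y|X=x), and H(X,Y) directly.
H(X) = 1.9118 bits, H(Y|X) = 1.5084 bits, H(X,Y) = 3.4203 bits

Marginal of X (row sums):
  P(X=0) = 0.089 + 0.052 + 0.010 + 0.024 = 0.175
  P(X=1) = 0.061 + 0.224 + 0.095 + 0.021 = 0.401
  P(X=2) = 0.011 + 0.025 + 0.098 + 0.107 = 0.241
  P(X=3) = 0.002 + 0.021 + 0.020 + 0.140 = 0.183
H(X) = -[0.175·log₂(0.175) + 0.401·log₂(0.401) + 0.241·log₂(0.241) + 0.183·log₂(0.183)]
  = 0.44005 + 0.52865 + 0.49475 + 0.44837 = 1.9118 bits

H(Y|X) = Σ_x P(x)·H(Y|X=x):
  X=0: P(X=0) = 0.175, P(Y|X=0) = (89/175, 52/175, 2/35, 24/175) → H(Y|X=0) = 1.64537
  X=1: P(X=1) = 0.401, P(Y|X=1) = (61/401, 224/401, 95/401, 21/401) → H(Y|X=1) = 1.59759
  X=2: P(X=2) = 0.241, P(Y|X=2) = (11/241, 25/241, 98/241, 107/241) → H(Y|X=2) = 1.59036
  X=3: P(X=3) = 0.183, P(Y|X=3) = (2/183, 7/61, 20/183, 140/183) → H(Y|X=3) = 1.07430
H(Y|X) = 0.175·1.64537 + 0.401·1.59759 + 0.241·1.59036 + 0.183·1.07430 = 1.5084 bits

H(X,Y) = -Σ_{x,y} P(x,y) log₂ P(x,y). Per-cell terms -P(x,y)·log₂P(x,y):
  X=0: 0.31061, 0.22180, 0.06644, 0.12914
  X=1: 0.24614, 0.48349, 0.32261, 0.11704
  X=2: 0.07157, 0.13305, 0.32841, 0.34500
  X=3: 0.01793, 0.11704, 0.11288, 0.39711
Sum of the 16 terms: H(X,Y) = 3.4203 bits

Chain rule check:
  H(X) + H(Y|X) = 1.9118 + 1.5084 = 3.4202 bits
  H(X,Y) = 3.4203 bits
✓ Chain rule verified (Δ = 0.0001 is 4-dp rounding noise: each of the three values was rounded independently).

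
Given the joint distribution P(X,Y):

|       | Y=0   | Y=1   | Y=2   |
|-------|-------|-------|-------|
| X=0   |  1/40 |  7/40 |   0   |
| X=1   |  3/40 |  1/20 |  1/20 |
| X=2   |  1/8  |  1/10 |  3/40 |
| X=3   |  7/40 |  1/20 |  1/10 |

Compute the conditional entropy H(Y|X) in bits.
1.3089 bits

H(Y|X) = H(X,Y) - H(X)

H(X,Y) = -Σ_{x,y} P(x,y) log₂ P(x,y). Per-cell terms -P(x,y)·log₂P(x,y):
  X=0: 0.13305, 0.44005, 0.00000
  X=1: 0.28027, 0.21610, 0.21610
  X=2: 0.37500, 0.33219, 0.28027
  X=3: 0.44005, 0.21610, 0.33219
  (cells with P = 0 contribute 0)
Sum of the 12 terms: H(X,Y) = 3.2614 bits

Marginal of X (row sums):
  P(X=0) = 1/40 + 7/40 + 0 = 1/5
  P(X=1) = 3/40 + 1/20 + 1/20 = 7/40
  P(X=2) = 1/8 + 1/10 + 3/40 = 3/10
  P(X=3) = 7/40 + 1/20 + 1/10 = 13/40
H(X) = -[(1/5)·log₂(1/5) + (7/40)·log₂(7/40) + (3/10)·log₂(3/10) + (13/40)·log₂(13/40)]
  = 0.46439 + 0.44005 + 0.52109 + 0.52698 = 1.9525 bits

H(Y|X) = H(X,Y) - H(X) = 3.2614 - 1.9525 = 1.3089 bits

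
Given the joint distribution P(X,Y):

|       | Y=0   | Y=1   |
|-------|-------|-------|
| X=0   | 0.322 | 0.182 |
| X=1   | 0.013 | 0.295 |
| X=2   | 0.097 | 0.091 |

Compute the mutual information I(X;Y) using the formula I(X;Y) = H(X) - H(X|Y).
0.2455 bits

I(X;Y) = H(X) - H(X|Y)

Marginal of X (row sums):
  P(X=0) = 0.322 + 0.182 = 0.504
  P(X=1) = 0.013 + 0.295 = 0.308
  P(X=2) = 0.097 + 0.091 = 0.188
H(X) = -[0.504·log₂(0.504) + 0.308·log₂(0.308) + 0.188·log₂(0.188)]
  = 0.49821 + 0.52329 + 0.45330 = 1.47480 bits

Marginal of Y (column sums):
  P(Y=0) = 0.322 + 0.013 + 0.097 = 0.432
  P(Y=1) = 0.182 + 0.295 + 0.091 = 0.568
H(X|Y) = Σ_y P(y)·H(X|Y=y):
  Y=0: P(Y=0) = 0.432, P(X|Y=0) = (161/216, 13/432, 97/432) → H(X|Y=0) = 0.95199
  Y=1: P(Y=1) = 0.568, P(X|Y=1) = (91/284, 295/568, 91/568) → H(X|Y=1) = 1.44028
H(X|Y) = 0.432·0.95199 + 0.568·1.44028 = 1.22934 bits

I(X;Y) = H(X) - H(X|Y) = 1.47480 - 1.22934 = 0.2455 bits

Cross-check via I(X;Y) = H(X) + H(Y) - H(X,Y): computing H(Y) from the column sums and H(X,Y) from the 6 cells in the same way gives H(Y) = 0.98662 bits and H(X,Y) = 2.21596 bits, so
I(X;Y) = 1.47480 + 0.98662 - 2.21596 = 0.2455 bits ✓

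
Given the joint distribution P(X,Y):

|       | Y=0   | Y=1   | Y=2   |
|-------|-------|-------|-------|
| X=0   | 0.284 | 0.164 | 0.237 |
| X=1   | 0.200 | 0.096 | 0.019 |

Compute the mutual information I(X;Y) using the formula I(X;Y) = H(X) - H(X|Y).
0.0808 bits

I(X;Y) = H(X) - H(X|Y)

Marginal of X (row sums):
  P(X=0) = 0.284 + 0.164 + 0.237 = 0.685
  P(X=1) = 0.200 + 0.096 + 0.019 = 0.315
H(X) = -[0.685·log₂(0.685) + 0.315·log₂(0.315)]
  = 0.3739 + 0.5250 = 0.8989 bits

Marginal of Y (column sums):
  P(Y=0) = 0.284 + 0.200 = 0.484
  P(Y=1) = 0.164 + 0.096 = 0.260
  P(Y=2) = 0.237 + 0.019 = 0.256
H(X|Y) = Σ_y P(y)·H(X|Y=y):
  Y=0: P(Y=0) = 0.484, P(X|Y=0) = (71/121, 50/121) → H(X|Y=0) = 0.9782
  Y=1: P(Y=1) = 0.260, P(X|Y=1) = (41/65, 24/65) → H(X|Y=1) = 0.9501
  Y=2: P(Y=2) = 0.256, P(X|Y=2) = (237/256, 19/256) → H(X|Y=2) = 0.3815
H(X|Y) = 0.484·0.9782 + 0.260·0.9501 + 0.256·0.3815 = 0.8181 bits

I(X;Y) = H(X) - H(X|Y) = 0.8989 - 0.8181 = 0.0808 bits

Cross-check via I(X;Y) = H(X) + H(Y) - H(X,Y): computing H(Y) from the column sums and H(X,Y) from the 6 cells in the same way gives H(Y) = 1.5152 bits and H(X,Y) = 2.3333 bits, so
I(X;Y) = 0.8989 + 1.5152 - 2.3333 = 0.0808 bits ✓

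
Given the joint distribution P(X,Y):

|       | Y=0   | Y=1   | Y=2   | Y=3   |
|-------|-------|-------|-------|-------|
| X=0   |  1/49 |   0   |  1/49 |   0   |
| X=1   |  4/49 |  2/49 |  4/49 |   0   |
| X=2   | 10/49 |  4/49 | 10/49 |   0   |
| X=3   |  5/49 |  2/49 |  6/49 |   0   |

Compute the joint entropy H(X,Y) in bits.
3.1339 bits

H(X,Y) = -Σ_{x,y} P(x,y) log₂ P(x,y). Per-cell terms -P(x,y)·log₂P(x,y):
  X=0: 0.114586, 0.000000, 0.114586, 0.000000
  X=1: 0.295078, 0.188356, 0.295078, 0.000000
  X=2: 0.467915, 0.295078, 0.467915, 0.000000
  X=3: 0.335998, 0.188356, 0.370989, 0.000000
  (cells with P = 0 contribute 0)
Sum of the 16 terms: H(X,Y) = 3.1339 bits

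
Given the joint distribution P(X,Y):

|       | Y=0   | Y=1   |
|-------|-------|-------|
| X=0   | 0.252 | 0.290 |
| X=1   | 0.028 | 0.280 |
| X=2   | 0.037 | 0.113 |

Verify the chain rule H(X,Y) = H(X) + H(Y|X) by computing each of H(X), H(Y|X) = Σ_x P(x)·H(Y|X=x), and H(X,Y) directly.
H(X) = 1.4128 bits, H(Y|X) = 0.7963 bits, H(X,Y) = 2.2091 bits

Marginal of X (row sums):
  P(X=0) = 0.252 + 0.290 = 0.542
  P(X=1) = 0.028 + 0.280 = 0.308
  P(X=2) = 0.037 + 0.113 = 0.150
H(X) = -[0.542·log₂(0.542) + 0.308·log₂(0.308) + 0.150·log₂(0.150)]
  = 0.47893 + 0.52329 + 0.41054 = 1.4128 bits

H(Y|X) = Σ_x P(x)·H(Y|X=x):
  X=0: P(X=0) = 0.542, P(Y|X=0) = (126/271, 145/271) → H(Y|X=0) = 0.99645
  X=1: P(X=1) = 0.308, P(Y|X=1) = (1/11, 10/11) → H(Y|X=1) = 0.43950
  X=2: P(X=2) = 0.150, P(Y|X=2) = (37/150, 113/150) → H(Y|X=2) = 0.80595
H(Y|X) = 0.542·0.99645 + 0.308·0.43950 + 0.150·0.80595 = 0.7963 bits

H(X,Y) = -Σ_{x,y} P(x,y) log₂ P(x,y). Per-cell terms -P(x,y)·log₂P(x,y):
  X=0: 0.50110, 0.51790
  X=1: 0.14444, 0.51422
  X=2: 0.17598, 0.35545
Sum of the 6 terms: H(X,Y) = 2.2091 bits

Chain rule check:
  H(X) + H(Y|X) = 1.4128 + 0.7963 = 2.2091 bits
  H(X,Y) = 2.2091 bits
✓ Chain rule verified.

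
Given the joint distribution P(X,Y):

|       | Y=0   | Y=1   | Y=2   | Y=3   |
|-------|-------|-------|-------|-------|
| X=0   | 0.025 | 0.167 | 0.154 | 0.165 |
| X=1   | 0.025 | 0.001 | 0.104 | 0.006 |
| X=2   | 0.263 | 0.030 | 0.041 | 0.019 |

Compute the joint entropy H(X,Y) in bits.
2.8918 bits

H(X,Y) = -Σ_{x,y} P(x,y) log₂ P(x,y). Per-cell terms -P(x,y)·log₂P(x,y):
  X=0: 0.13305, 0.43121, 0.41565, 0.42891
  X=1: 0.13305, 0.00997, 0.33960, 0.04428
  X=2: 0.50677, 0.15177, 0.18894, 0.10864
Sum of the 12 terms: H(X,Y) = 2.8918 bits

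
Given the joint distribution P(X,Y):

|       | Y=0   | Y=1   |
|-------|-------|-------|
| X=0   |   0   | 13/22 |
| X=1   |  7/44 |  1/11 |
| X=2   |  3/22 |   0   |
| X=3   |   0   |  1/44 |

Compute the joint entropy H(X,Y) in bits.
1.7010 bits

H(X,Y) = -Σ_{x,y} P(x,y) log₂ P(x,y). Per-cell terms -P(x,y)·log₂P(x,y):
  X=0: 0.0000, 0.4485
  X=1: 0.4219, 0.3145
  X=2: 0.3920, 0.0000
  X=3: 0.0000, 0.1241
  (cells with P = 0 contribute 0)
Sum of the 8 terms: H(X,Y) = 1.7010 bits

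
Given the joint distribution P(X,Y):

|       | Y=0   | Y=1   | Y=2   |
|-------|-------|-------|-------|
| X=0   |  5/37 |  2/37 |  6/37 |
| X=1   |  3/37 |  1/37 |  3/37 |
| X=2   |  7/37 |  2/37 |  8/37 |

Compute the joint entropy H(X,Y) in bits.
2.9316 bits

H(X,Y) = -Σ_{x,y} P(x,y) log₂ P(x,y). Per-cell terms -P(x,y)·log₂P(x,y):
  X=0: 0.3902, 0.2275, 0.4256
  X=1: 0.2939, 0.1408, 0.2939
  X=2: 0.4545, 0.2275, 0.4777
Sum of the 9 terms: H(X,Y) = 2.9316 bits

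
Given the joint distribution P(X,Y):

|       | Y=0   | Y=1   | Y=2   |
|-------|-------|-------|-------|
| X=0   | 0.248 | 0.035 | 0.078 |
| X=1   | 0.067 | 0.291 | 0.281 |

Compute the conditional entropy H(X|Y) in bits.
0.6666 bits

H(X|Y) = H(X,Y) - H(Y)

H(X,Y) = -Σ_{x,y} P(x,y) log₂ P(x,y). Per-cell terms -P(x,y)·log₂P(x,y):
  X=0: 0.4988738, 0.1692775, 0.2870698
  X=1: 0.2612796, 0.5182445, 0.5146116
Sum of the 6 terms: H(X,Y) = 2.249357 bits

Marginal of Y (column sums):
  P(Y=0) = 0.248 + 0.067 = 0.315
  P(Y=1) = 0.035 + 0.291 = 0.326
  P(Y=2) = 0.078 + 0.281 = 0.359
H(Y) = -[0.315·log₂(0.315) + 0.326·log₂(0.326) + 0.359·log₂(0.359)]
  = 0.5249715 + 0.5271603 + 0.5305820 = 1.582714 bits

H(X|Y) = H(X,Y) - H(Y) = 2.249357 - 1.582714 = 0.6666 bits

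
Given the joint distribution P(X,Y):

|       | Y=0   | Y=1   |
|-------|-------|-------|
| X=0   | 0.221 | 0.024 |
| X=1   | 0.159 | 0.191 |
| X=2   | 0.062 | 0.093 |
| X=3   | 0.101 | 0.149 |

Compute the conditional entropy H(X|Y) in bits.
1.8045 bits

H(X|Y) = H(X,Y) - H(Y)

H(X,Y) = -Σ_{x,y} P(x,y) log₂ P(x,y). Per-cell terms -P(x,y)·log₂P(x,y):
  X=0: 0.481312, 0.129140
  X=1: 0.421811, 0.456176
  X=2: 0.248718, 0.318676
  X=3: 0.334065, 0.409246
Sum of the 8 terms: H(X,Y) = 2.79914 bits

Marginal of Y (column sums):
  P(Y=0) = 0.221 + 0.159 + 0.062 + 0.101 = 0.543
  P(Y=1) = 0.024 + 0.191 + 0.093 + 0.149 = 0.457
H(Y) = -[0.543·log₂(0.543) + 0.457·log₂(0.457)]
  = 0.478370 + 0.516288 = 0.99466 bits

H(X|Y) = H(X,Y) - H(Y) = 2.79914 - 0.99466 = 1.8045 bits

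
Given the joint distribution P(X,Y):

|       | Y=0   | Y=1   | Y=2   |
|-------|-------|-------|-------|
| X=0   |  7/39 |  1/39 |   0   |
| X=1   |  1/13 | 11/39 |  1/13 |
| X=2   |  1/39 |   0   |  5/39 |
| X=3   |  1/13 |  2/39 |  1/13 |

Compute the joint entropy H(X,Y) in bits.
2.9691 bits

H(X,Y) = -Σ_{x,y} P(x,y) log₂ P(x,y). Per-cell terms -P(x,y)·log₂P(x,y):
  X=0: 0.44478, 0.13552, 0.00000
  X=1: 0.28465, 0.51502, 0.28465
  X=2: 0.13552, 0.00000, 0.37993
  X=3: 0.28465, 0.21976, 0.28465
  (cells with P = 0 contribute 0)
Sum of the 12 terms: H(X,Y) = 2.9691 bits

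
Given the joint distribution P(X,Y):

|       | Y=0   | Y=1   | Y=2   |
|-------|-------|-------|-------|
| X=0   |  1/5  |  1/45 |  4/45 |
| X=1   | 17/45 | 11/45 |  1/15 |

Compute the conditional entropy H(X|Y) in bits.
0.8013 bits

H(X|Y) = H(X,Y) - H(Y)

H(X,Y) = -Σ_{x,y} P(x,y) log₂ P(x,y). Per-cell terms -P(x,y)·log₂P(x,y):
  X=0: 0.464386, 0.122041, 0.310387
  X=1: 0.530547, 0.496814, 0.260459
Sum of the 6 terms: H(X,Y) = 2.18463 bits

Marginal of Y (column sums):
  P(Y=0) = 1/5 + 17/45 = 26/45
  P(Y=1) = 1/45 + 11/45 = 4/15
  P(Y=2) = 4/45 + 1/15 = 7/45
H(Y) = -[(26/45)·log₂(26/45) + (4/15)·log₂(4/15) + (7/45)·log₂(7/45)]
  = 0.457261 + 0.508504 + 0.417589 = 1.38335 bits

H(X|Y) = H(X,Y) - H(Y) = 2.18463 - 1.38335 = 0.8013 bits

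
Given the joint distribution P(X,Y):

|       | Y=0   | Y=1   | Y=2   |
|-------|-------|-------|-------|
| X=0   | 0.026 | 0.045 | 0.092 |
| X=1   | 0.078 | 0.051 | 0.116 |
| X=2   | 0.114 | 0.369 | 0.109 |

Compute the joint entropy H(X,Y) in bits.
2.7579 bits

H(X,Y) = -Σ_{x,y} P(x,y) log₂ P(x,y). Per-cell terms -P(x,y)·log₂P(x,y):
  X=0: 0.13690, 0.20133, 0.31668
  X=1: 0.28707, 0.21896, 0.36051
  X=2: 0.35715, 0.53074, 0.34854
Sum of the 9 terms: H(X,Y) = 2.7579 bits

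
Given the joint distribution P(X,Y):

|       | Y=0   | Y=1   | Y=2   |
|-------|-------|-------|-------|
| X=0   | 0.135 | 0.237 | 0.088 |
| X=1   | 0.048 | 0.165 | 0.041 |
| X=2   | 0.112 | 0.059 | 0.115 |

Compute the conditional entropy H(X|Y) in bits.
1.4413 bits

H(X|Y) = H(X,Y) - H(Y)

H(X,Y) = -Σ_{x,y} P(x,y) log₂ P(x,y). Per-cell terms -P(x,y)·log₂P(x,y):
  X=0: 0.39001, 0.49226, 0.30856
  X=1: 0.21028, 0.42891, 0.18894
  X=2: 0.35374, 0.24091, 0.35883
Sum of the 9 terms: H(X,Y) = 2.9724 bits

Marginal of Y (column sums):
  P(Y=0) = 0.135 + 0.048 + 0.112 = 0.295
  P(Y=1) = 0.237 + 0.165 + 0.059 = 0.461
  P(Y=2) = 0.088 + 0.041 + 0.115 = 0.244
H(Y) = -[0.295·log₂(0.295) + 0.461·log₂(0.461) + 0.244·log₂(0.244)]
  = 0.51956 + 0.51501 + 0.49655 = 1.5311 bits

H(X|Y) = H(X,Y) - H(Y) = 2.9724 - 1.5311 = 1.4413 bits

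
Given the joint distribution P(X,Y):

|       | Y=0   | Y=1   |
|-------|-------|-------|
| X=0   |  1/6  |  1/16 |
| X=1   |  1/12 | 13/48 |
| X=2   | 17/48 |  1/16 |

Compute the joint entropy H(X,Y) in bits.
2.2703 bits

H(X,Y) = -Σ_{x,y} P(x,y) log₂ P(x,y). Per-cell terms -P(x,y)·log₂P(x,y):
  X=0: 0.4308, 0.2500
  X=1: 0.2987, 0.5104
  X=2: 0.5304, 0.2500
Sum of the 6 terms: H(X,Y) = 2.2703 bits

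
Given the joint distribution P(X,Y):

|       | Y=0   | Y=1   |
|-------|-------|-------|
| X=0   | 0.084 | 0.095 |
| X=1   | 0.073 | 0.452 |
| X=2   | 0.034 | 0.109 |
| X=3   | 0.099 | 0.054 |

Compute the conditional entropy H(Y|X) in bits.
0.7404 bits

H(Y|X) = H(X,Y) - H(X)

H(X,Y) = -Σ_{x,y} P(x,y) log₂ P(x,y). Per-cell terms -P(x,y)·log₂P(x,y):
  X=0: 0.3002, 0.3226
  X=1: 0.2756, 0.5178
  X=2: 0.1659, 0.3485
  X=3: 0.3303, 0.2274
Sum of the 8 terms: H(X,Y) = 2.4883 bits

Marginal of X (row sums):
  P(X=0) = 0.084 + 0.095 = 0.179
  P(X=1) = 0.073 + 0.452 = 0.525
  P(X=2) = 0.034 + 0.109 = 0.143
  P(X=3) = 0.099 + 0.054 = 0.153
H(X) = -[0.179·log₂(0.179) + 0.525·log₂(0.525) + 0.143·log₂(0.143) + 0.153·log₂(0.153)]
  = 0.4443 + 0.4880 + 0.4012 + 0.4144 = 1.7479 bits

H(Y|X) = H(X,Y) - H(X) = 2.4883 - 1.7479 = 0.7404 bits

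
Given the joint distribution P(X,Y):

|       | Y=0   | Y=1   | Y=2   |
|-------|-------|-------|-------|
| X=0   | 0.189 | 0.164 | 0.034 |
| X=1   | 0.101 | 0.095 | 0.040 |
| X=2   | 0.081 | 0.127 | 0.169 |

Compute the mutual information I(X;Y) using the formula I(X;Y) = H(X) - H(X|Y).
0.1134 bits

I(X;Y) = H(X) - H(X|Y)

Marginal of X (row sums):
  P(X=0) = 0.189 + 0.164 + 0.034 = 0.387
  P(X=1) = 0.101 + 0.095 + 0.040 = 0.236
  P(X=2) = 0.081 + 0.127 + 0.169 = 0.377
H(X) = -[0.387·log₂(0.387) + 0.236·log₂(0.236) + 0.377·log₂(0.377)]
  = 0.5300 + 0.4916 + 0.5306 = 1.5522 bits

Marginal of Y (column sums):
  P(Y=0) = 0.189 + 0.101 + 0.081 = 0.371
  P(Y=1) = 0.164 + 0.095 + 0.127 = 0.386
  P(Y=2) = 0.034 + 0.040 + 0.169 = 0.243
H(X|Y) = Σ_y P(y)·H(X|Y=y):
  Y=0: P(Y=0) = 0.371, P(X|Y=0) = (27/53, 101/371, 81/371) → H(X|Y=0) = 1.4860
  Y=1: P(Y=1) = 0.386, P(X|Y=1) = (82/193, 95/386, 127/386) → H(X|Y=1) = 1.5501
  Y=2: P(Y=2) = 0.243, P(X|Y=2) = (34/243, 40/243, 169/243) → H(X|Y=2) = 1.1898
H(X|Y) = 0.371·1.4860 + 0.386·1.5501 + 0.243·1.1898 = 1.4388 bits

I(X;Y) = H(X) - H(X|Y) = 1.5522 - 1.4388 = 0.1134 bits

Cross-check via I(X;Y) = H(X) + H(Y) - H(X,Y): computing H(Y) from the column sums and H(X,Y) from the 9 cells in the same way gives H(Y) = 1.5568 bits and H(X,Y) = 2.9956 bits, so
I(X;Y) = 1.5522 + 1.5568 - 2.9956 = 0.1134 bits ✓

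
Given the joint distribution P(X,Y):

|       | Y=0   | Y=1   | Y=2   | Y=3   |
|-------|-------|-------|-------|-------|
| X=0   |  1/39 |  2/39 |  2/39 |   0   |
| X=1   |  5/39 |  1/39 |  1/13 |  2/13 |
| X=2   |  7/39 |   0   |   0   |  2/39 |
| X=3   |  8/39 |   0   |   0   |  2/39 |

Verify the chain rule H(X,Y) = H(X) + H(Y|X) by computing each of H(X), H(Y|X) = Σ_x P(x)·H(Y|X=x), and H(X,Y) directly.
H(X) = 1.9018 bits, H(Y|X) = 1.2419 bits, H(X,Y) = 3.1437 bits

Marginal of X (row sums):
  P(X=0) = 1/39 + 2/39 + 2/39 + 0 = 5/39
  P(X=1) = 5/39 + 1/39 + 1/13 + 2/13 = 5/13
  P(X=2) = 7/39 + 0 + 0 + 2/39 = 3/13
  P(X=3) = 8/39 + 0 + 0 + 2/39 = 10/39
H(X) = -[(5/39)·log₂(5/39) + (5/13)·log₂(5/13) + (3/13)·log₂(3/13) + (10/39)·log₂(10/39)]
  = 0.37993 + 0.53020 + 0.48819 + 0.50345 = 1.9018 bits

H(Y|X) = Σ_x P(x)·H(Y|X=x):
  X=0: P(X=0) = 5/39, P(Y|X=0) = (1/5, 2/5, 2/5, 0) → H(Y|X=0) = 1.52193
  X=1: P(X=1) = 5/13, P(Y|X=1) = (1/3, 1/15, 1/5, 2/5) → H(Y|X=1) = 1.78194
  X=2: P(X=2) = 3/13, P(Y|X=2) = (7/9, 0, 0, 2/9) → H(Y|X=2) = 0.76420
  X=3: P(X=3) = 10/39, P(Y|X=3) = (4/5, 0, 0, 1/5) → H(Y|X=3) = 0.72193
H(Y|X) = (5/39)·1.52193 + (5/13)·1.78194 + (3/13)·0.76420 + (10/39)·0.72193 = 1.2419 bits

H(X,Y) = -Σ_{x,y} P(x,y) log₂ P(x,y). Per-cell terms -P(x,y)·log₂P(x,y):
  X=0: 0.13552, 0.21976, 0.21976, 0.00000
  X=1: 0.37993, 0.13552, 0.28465, 0.41545
  X=2: 0.44478, 0.00000, 0.00000, 0.21976
  X=3: 0.46880, 0.00000, 0.00000, 0.21976
  (cells with P = 0 contribute 0)
Sum of the 16 terms: H(X,Y) = 3.1437 bits

Chain rule check:
  H(X) + H(Y|X) = 1.9018 + 1.2419 = 3.1437 bits
  H(X,Y) = 3.1437 bits
✓ Chain rule verified.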